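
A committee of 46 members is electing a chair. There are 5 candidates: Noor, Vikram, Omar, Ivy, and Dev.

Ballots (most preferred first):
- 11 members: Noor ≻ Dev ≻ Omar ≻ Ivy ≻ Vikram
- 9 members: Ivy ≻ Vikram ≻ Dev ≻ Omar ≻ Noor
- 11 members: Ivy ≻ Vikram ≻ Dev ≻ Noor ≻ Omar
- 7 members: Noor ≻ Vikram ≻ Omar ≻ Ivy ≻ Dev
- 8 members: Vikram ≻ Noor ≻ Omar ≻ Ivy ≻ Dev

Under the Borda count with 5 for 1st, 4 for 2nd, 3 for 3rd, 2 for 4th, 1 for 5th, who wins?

Noor: 11×5 + 9×1 + 11×2 + 7×5 + 8×4 = 153
Vikram: 11×1 + 9×4 + 11×4 + 7×4 + 8×5 = 159
Omar: 11×3 + 9×2 + 11×1 + 7×3 + 8×3 = 107
Ivy: 11×2 + 9×5 + 11×5 + 7×2 + 8×2 = 152
Dev: 11×4 + 9×3 + 11×3 + 7×1 + 8×1 = 119

Vikram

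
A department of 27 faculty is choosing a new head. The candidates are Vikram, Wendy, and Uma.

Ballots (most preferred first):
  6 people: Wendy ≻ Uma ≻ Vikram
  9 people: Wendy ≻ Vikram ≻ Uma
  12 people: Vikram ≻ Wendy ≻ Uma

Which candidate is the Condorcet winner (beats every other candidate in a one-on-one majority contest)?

Wendy vs Vikram: 15–12
Wendy vs Uma: 27–0
Wendy beats every other candidate.

Wendy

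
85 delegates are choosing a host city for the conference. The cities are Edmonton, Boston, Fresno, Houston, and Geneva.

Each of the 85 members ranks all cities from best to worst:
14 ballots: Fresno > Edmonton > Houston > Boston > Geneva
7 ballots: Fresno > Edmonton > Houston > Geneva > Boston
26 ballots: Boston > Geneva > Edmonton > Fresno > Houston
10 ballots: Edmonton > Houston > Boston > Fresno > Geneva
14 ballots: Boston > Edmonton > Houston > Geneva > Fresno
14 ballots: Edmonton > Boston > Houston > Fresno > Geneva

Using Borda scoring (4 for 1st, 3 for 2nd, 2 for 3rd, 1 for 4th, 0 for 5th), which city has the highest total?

Edmonton: 14×3 + 7×3 + 26×2 + 10×4 + 14×3 + 14×4 = 253
Boston: 14×1 + 7×0 + 26×4 + 10×2 + 14×4 + 14×3 = 236
Fresno: 14×4 + 7×4 + 26×1 + 10×1 + 14×0 + 14×1 = 134
Houston: 14×2 + 7×2 + 26×0 + 10×3 + 14×2 + 14×2 = 128
Geneva: 14×0 + 7×1 + 26×3 + 10×0 + 14×1 + 14×0 = 99

Edmonton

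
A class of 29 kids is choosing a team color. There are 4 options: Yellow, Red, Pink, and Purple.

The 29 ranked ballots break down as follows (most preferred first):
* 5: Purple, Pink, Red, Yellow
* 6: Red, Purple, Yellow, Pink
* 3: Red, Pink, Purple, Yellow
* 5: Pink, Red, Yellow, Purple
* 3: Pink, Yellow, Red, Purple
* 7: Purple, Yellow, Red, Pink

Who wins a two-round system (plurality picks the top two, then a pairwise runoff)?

Red

Round 1 first-place votes: Yellow 0, Red 9, Pink 8, Purple 12. Purple and Red advance.
Runoff: Purple is ranked above Red on 12 ballots, Red above Purple on 17.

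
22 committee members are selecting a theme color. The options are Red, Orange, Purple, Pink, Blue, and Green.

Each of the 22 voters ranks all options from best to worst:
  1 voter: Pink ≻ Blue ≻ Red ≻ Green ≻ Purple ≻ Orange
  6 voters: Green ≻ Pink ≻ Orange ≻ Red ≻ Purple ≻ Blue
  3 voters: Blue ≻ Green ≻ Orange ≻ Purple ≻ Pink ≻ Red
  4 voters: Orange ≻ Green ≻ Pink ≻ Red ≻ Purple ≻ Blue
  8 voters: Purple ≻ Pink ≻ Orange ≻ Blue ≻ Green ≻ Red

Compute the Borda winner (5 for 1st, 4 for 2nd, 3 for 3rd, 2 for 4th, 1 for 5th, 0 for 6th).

Pink

Red: 1×3 + 6×2 + 3×0 + 4×2 + 8×0 = 23
Orange: 1×0 + 6×3 + 3×3 + 4×5 + 8×3 = 71
Purple: 1×1 + 6×1 + 3×2 + 4×1 + 8×5 = 57
Pink: 1×5 + 6×4 + 3×1 + 4×3 + 8×4 = 76
Blue: 1×4 + 6×0 + 3×5 + 4×0 + 8×2 = 35
Green: 1×2 + 6×5 + 3×4 + 4×4 + 8×1 = 68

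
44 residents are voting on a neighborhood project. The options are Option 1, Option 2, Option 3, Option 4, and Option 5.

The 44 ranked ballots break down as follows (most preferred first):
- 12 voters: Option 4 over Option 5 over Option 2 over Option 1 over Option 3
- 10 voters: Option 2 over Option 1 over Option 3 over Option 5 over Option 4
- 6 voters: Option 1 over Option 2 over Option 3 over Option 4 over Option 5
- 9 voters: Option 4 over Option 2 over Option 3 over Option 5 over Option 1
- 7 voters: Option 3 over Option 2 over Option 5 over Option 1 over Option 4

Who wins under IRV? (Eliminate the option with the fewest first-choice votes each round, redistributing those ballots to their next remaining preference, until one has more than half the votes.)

Round 1: Option 1 6, Option 2 10, Option 3 7, Option 4 21, Option 5 0. Option 5 eliminated.
Round 2: Option 1 6, Option 2 10, Option 3 7, Option 4 21. Option 1 eliminated.
Round 3: Option 2 16, Option 3 7, Option 4 21. Option 3 eliminated.
Round 4: Option 2 23, Option 4 21. Option 2 has a majority (≥23).

Option 2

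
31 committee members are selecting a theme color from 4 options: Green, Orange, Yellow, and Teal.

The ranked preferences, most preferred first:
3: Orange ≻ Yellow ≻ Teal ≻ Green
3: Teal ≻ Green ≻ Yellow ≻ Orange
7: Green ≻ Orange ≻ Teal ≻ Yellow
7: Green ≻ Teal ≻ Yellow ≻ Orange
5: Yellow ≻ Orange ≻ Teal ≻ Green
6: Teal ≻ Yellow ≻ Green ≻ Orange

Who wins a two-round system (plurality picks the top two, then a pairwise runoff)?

Round 1 first-place votes: Green 14, Orange 3, Yellow 5, Teal 9. Green and Teal advance.
Runoff: Green is ranked above Teal on 14 ballots, Teal above Green on 17.

Teal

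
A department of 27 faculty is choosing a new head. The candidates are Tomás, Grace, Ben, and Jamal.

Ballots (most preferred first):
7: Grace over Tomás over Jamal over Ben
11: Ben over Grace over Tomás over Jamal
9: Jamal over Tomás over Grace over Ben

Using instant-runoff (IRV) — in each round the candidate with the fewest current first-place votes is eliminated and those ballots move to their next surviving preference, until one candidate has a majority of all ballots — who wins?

Round 1: Tomás 0, Grace 7, Ben 11, Jamal 9. Tomás eliminated.
Round 2: Grace 7, Ben 11, Jamal 9. Grace eliminated.
Round 3: Ben 11, Jamal 16. Jamal has a majority (≥14).

Jamal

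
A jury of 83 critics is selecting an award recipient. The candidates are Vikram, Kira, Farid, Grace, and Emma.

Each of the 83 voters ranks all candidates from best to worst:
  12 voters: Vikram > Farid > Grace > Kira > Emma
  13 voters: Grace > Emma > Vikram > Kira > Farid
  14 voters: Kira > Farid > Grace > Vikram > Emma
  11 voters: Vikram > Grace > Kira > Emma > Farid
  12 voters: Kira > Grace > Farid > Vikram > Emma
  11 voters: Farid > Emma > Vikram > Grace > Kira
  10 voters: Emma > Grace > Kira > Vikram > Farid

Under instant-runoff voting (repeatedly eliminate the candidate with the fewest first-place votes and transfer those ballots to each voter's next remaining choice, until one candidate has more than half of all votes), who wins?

Round 1: Vikram 23, Kira 26, Farid 11, Grace 13, Emma 10. Emma eliminated.
Round 2: Vikram 23, Kira 26, Farid 11, Grace 23. Farid eliminated.
Round 3: Vikram 34, Kira 26, Grace 23. Grace eliminated.
Round 4: Vikram 47, Kira 36. Vikram has a majority (≥42).

Vikram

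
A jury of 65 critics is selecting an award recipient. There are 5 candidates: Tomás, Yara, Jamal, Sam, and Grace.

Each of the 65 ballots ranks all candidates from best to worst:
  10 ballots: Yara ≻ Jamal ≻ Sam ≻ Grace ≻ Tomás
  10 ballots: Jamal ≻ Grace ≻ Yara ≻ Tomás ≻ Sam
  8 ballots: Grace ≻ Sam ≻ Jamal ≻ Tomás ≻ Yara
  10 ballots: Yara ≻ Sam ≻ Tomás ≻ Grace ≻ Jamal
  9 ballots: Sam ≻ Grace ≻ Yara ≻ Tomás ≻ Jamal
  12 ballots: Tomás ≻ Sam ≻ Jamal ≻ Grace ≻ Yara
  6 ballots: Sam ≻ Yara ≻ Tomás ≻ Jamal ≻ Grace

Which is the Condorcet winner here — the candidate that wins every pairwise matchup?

Sam vs Tomás: 43–22
Sam vs Yara: 35–30
Sam vs Jamal: 45–20
Sam vs Grace: 47–18
Sam beats every other candidate.

Sam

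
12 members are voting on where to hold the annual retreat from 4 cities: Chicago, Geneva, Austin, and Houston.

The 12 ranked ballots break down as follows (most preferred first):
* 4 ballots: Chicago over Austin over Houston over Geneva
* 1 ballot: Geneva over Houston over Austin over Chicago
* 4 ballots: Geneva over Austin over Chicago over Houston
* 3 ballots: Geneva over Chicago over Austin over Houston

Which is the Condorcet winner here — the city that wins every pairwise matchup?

Geneva vs Chicago: 8–4
Geneva vs Austin: 8–4
Geneva vs Houston: 8–4
Geneva beats every other city.

Geneva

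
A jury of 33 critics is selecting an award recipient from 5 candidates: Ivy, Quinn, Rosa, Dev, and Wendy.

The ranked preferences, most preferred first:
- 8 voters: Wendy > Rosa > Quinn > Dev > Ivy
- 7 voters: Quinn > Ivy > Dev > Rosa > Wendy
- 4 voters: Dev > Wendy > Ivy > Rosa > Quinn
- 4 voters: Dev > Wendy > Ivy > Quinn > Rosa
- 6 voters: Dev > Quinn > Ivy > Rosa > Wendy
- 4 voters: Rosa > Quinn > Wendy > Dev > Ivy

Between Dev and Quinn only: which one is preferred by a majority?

Dev is ranked above Quinn on 14 ballots; Quinn above Dev on 19.

Quinn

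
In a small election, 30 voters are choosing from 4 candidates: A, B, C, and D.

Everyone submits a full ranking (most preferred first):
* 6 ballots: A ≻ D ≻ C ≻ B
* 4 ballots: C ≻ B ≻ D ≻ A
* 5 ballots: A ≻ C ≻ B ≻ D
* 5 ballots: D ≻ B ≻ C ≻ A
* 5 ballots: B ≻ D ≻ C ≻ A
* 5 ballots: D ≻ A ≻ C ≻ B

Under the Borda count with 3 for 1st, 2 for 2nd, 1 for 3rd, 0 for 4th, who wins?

A: 6×3 + 4×0 + 5×3 + 5×0 + 5×0 + 5×2 = 43
B: 6×0 + 4×2 + 5×1 + 5×2 + 5×3 + 5×0 = 38
C: 6×1 + 4×3 + 5×2 + 5×1 + 5×1 + 5×1 = 43
D: 6×2 + 4×1 + 5×0 + 5×3 + 5×2 + 5×3 = 56

D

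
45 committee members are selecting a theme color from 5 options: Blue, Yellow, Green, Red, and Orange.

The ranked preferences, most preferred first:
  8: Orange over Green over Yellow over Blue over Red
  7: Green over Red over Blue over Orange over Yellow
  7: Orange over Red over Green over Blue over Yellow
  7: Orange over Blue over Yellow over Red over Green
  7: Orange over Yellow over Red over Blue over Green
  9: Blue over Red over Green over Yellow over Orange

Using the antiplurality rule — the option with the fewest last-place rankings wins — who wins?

Last-place votes: Blue 0, Yellow 14, Green 14, Red 8, Orange 9.

Blue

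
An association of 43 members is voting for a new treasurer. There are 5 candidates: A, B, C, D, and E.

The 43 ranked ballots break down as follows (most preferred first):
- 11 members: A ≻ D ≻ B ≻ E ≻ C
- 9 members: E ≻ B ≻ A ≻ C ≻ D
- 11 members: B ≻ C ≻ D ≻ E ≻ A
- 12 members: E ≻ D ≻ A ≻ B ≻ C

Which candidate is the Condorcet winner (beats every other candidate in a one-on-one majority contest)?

D

D vs A: 23–20
D vs B: 23–20
D vs C: 23–20
D vs E: 22–21
D beats every other candidate.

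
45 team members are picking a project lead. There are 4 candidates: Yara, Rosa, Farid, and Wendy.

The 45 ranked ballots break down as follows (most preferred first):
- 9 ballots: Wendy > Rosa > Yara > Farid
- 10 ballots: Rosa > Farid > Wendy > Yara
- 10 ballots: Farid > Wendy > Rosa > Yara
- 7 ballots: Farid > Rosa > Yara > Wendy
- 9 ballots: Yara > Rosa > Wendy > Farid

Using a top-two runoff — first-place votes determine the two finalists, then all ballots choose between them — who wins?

Round 1 first-place votes: Yara 9, Rosa 10, Farid 17, Wendy 9. Farid and Rosa advance.
Runoff: Farid is ranked above Rosa on 17 ballots, Rosa above Farid on 28.

Rosa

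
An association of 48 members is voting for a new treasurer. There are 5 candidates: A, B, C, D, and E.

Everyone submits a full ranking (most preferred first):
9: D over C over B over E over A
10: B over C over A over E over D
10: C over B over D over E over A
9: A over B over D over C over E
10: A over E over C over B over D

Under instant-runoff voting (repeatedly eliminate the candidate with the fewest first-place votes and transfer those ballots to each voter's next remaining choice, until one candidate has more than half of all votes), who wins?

Round 1: A 19, B 10, C 10, D 9, E 0. E eliminated.
Round 2: A 19, B 10, C 10, D 9. D eliminated.
Round 3: A 19, B 10, C 19. B eliminated.
Round 4: A 19, C 29. C has a majority (≥25).

C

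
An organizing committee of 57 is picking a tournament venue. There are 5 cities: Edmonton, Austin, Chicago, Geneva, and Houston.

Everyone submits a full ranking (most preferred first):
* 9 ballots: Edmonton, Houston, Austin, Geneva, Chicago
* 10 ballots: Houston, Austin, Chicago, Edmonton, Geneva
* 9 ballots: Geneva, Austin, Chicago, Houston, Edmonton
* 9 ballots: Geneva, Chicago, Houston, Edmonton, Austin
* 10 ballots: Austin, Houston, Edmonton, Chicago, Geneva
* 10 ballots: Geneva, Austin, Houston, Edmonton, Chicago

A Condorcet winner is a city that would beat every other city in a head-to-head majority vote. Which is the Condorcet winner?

Austin

Austin vs Edmonton: 39–18
Austin vs Chicago: 48–9
Austin vs Geneva: 29–28
Austin vs Houston: 29–28
Austin beats every other city.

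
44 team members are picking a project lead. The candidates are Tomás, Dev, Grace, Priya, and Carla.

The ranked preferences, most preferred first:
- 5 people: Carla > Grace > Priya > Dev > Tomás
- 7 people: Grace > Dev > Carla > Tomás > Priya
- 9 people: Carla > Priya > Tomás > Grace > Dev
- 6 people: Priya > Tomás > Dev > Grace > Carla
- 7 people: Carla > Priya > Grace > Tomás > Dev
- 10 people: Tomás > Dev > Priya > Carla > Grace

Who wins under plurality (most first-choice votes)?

First-place votes: Tomás 10, Dev 0, Grace 7, Priya 6, Carla 21.

Carla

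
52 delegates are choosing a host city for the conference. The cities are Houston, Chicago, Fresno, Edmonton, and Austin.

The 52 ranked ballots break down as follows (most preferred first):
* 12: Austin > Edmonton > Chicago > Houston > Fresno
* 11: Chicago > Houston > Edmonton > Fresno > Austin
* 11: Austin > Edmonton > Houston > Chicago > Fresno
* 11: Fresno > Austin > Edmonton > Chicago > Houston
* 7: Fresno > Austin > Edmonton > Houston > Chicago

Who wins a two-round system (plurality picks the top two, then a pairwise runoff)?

Fresno

Round 1 first-place votes: Houston 0, Chicago 11, Fresno 18, Edmonton 0, Austin 23. Austin and Fresno advance.
Runoff: Austin is ranked above Fresno on 23 ballots, Fresno above Austin on 29.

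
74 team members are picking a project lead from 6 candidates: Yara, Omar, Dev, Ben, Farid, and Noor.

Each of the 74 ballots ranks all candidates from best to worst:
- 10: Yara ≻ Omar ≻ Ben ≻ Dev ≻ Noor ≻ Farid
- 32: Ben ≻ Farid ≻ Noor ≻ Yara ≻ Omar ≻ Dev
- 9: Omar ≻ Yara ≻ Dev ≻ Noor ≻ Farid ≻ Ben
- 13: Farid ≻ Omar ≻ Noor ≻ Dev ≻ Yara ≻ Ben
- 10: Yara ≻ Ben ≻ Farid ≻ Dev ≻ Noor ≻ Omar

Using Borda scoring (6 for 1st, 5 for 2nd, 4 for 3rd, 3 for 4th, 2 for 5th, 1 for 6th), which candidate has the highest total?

Yara: 10×6 + 32×3 + 9×5 + 13×2 + 10×6 = 287
Omar: 10×5 + 32×2 + 9×6 + 13×5 + 10×1 = 243
Dev: 10×3 + 32×1 + 9×4 + 13×3 + 10×3 = 167
Ben: 10×4 + 32×6 + 9×1 + 13×1 + 10×5 = 304
Farid: 10×1 + 32×5 + 9×2 + 13×6 + 10×4 = 306
Noor: 10×2 + 32×4 + 9×3 + 13×4 + 10×2 = 247

Farid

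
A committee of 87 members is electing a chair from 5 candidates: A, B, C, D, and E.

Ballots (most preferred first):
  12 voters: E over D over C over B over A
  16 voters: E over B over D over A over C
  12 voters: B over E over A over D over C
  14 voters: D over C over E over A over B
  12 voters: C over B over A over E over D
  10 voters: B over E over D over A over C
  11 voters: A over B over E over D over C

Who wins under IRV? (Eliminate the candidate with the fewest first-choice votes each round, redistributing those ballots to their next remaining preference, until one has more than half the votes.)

B

Round 1: A 11, B 22, C 12, D 14, E 28. A eliminated.
Round 2: B 33, C 12, D 14, E 28. C eliminated.
Round 3: B 45, D 14, E 28. B has a majority (≥44).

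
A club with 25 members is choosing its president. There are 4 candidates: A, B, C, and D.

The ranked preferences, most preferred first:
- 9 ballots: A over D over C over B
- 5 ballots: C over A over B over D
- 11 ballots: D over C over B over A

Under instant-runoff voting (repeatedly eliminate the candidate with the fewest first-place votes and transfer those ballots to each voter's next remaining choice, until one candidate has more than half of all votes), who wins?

Round 1: A 9, B 0, C 5, D 11. B eliminated.
Round 2: A 9, C 5, D 11. C eliminated.
Round 3: A 14, D 11. A has a majority (≥13).

A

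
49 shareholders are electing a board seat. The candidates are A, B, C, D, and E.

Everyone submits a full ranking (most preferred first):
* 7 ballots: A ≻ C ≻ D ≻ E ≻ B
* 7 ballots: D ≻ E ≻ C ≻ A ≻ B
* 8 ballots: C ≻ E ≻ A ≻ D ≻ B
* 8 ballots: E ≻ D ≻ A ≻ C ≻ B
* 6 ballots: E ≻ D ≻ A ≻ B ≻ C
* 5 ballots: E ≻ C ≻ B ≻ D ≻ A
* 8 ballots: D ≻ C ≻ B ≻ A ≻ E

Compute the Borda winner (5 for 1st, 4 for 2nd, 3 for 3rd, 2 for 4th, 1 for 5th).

D

A: 7×5 + 7×2 + 8×3 + 8×3 + 6×3 + 5×1 + 8×2 = 136
B: 7×1 + 7×1 + 8×1 + 8×1 + 6×2 + 5×3 + 8×3 = 81
C: 7×4 + 7×3 + 8×5 + 8×2 + 6×1 + 5×4 + 8×4 = 163
D: 7×3 + 7×5 + 8×2 + 8×4 + 6×4 + 5×2 + 8×5 = 178
E: 7×2 + 7×4 + 8×4 + 8×5 + 6×5 + 5×5 + 8×1 = 177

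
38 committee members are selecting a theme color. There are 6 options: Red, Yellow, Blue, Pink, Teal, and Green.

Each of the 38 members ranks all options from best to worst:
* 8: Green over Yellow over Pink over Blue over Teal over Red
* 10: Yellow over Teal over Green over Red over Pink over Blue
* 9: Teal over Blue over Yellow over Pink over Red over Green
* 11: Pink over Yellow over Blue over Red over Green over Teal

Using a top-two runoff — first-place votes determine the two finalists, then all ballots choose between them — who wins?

Yellow

Round 1 first-place votes: Red 0, Yellow 10, Blue 0, Pink 11, Teal 9, Green 8. Pink and Yellow advance.
Runoff: Pink is ranked above Yellow on 11 ballots, Yellow above Pink on 27.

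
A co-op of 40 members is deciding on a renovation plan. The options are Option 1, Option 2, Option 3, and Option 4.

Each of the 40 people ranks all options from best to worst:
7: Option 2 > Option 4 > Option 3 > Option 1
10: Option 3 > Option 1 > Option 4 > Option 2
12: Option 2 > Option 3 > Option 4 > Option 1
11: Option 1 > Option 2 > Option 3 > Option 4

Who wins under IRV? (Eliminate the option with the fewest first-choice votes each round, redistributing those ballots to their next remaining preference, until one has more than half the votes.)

Round 1: Option 1 11, Option 2 19, Option 3 10, Option 4 0. Option 4 eliminated.
Round 2: Option 1 11, Option 2 19, Option 3 10. Option 3 eliminated.
Round 3: Option 1 21, Option 2 19. Option 1 has a majority (≥21).

Option 1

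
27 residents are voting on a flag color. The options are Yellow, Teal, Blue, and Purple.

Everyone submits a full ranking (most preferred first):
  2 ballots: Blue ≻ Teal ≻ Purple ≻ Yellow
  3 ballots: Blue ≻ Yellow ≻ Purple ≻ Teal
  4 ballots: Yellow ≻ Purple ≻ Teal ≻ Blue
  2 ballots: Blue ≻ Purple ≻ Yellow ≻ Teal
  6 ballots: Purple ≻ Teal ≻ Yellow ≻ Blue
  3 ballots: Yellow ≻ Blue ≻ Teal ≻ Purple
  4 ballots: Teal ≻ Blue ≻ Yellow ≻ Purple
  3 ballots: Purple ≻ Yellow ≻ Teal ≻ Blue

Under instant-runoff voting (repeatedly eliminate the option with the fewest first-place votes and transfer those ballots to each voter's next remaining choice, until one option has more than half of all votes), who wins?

Blue

Round 1: Yellow 7, Teal 4, Blue 7, Purple 9. Teal eliminated.
Round 2: Yellow 7, Blue 11, Purple 9. Yellow eliminated.
Round 3: Blue 14, Purple 13. Blue has a majority (≥14).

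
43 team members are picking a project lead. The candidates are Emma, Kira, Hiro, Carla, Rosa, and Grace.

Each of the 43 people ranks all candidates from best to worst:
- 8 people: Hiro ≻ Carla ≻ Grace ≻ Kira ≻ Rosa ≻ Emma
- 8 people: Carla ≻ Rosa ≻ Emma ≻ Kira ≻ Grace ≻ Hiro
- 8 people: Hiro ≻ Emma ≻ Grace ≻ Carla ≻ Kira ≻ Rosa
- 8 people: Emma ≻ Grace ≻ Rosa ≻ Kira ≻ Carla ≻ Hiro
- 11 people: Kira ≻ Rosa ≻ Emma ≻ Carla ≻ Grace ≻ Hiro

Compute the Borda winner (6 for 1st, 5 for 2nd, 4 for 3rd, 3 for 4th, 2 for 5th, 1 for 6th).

Emma

Emma: 8×1 + 8×4 + 8×5 + 8×6 + 11×4 = 172
Kira: 8×3 + 8×3 + 8×2 + 8×3 + 11×6 = 154
Hiro: 8×6 + 8×1 + 8×6 + 8×1 + 11×1 = 123
Carla: 8×5 + 8×6 + 8×3 + 8×2 + 11×3 = 161
Rosa: 8×2 + 8×5 + 8×1 + 8×4 + 11×5 = 151
Grace: 8×4 + 8×2 + 8×4 + 8×5 + 11×2 = 142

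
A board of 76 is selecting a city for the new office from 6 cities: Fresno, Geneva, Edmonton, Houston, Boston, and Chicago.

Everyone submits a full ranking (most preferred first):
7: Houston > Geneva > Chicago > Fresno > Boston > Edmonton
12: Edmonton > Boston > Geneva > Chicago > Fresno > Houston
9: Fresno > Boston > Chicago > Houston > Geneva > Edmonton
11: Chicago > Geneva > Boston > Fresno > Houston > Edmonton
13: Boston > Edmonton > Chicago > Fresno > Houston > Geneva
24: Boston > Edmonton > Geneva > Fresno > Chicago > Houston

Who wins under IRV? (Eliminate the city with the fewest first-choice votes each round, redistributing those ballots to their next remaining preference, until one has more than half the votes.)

Round 1: Fresno 9, Geneva 0, Edmonton 12, Houston 7, Boston 37, Chicago 11. Geneva eliminated.
Round 2: Fresno 9, Edmonton 12, Houston 7, Boston 37, Chicago 11. Houston eliminated.
Round 3: Fresno 9, Edmonton 12, Boston 37, Chicago 18. Fresno eliminated.
Round 4: Edmonton 12, Boston 46, Chicago 18. Boston has a majority (≥39).

Boston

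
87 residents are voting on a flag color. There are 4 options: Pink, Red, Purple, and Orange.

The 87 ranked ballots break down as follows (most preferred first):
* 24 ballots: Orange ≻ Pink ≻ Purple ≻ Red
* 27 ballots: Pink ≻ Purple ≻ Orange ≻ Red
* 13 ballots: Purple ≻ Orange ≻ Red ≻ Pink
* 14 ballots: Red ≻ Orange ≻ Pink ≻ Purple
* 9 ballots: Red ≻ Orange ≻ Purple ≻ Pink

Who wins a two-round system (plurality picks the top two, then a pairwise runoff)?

Orange

Round 1 first-place votes: Pink 27, Red 23, Purple 13, Orange 24. Pink and Orange advance.
Runoff: Pink is ranked above Orange on 27 ballots, Orange above Pink on 60.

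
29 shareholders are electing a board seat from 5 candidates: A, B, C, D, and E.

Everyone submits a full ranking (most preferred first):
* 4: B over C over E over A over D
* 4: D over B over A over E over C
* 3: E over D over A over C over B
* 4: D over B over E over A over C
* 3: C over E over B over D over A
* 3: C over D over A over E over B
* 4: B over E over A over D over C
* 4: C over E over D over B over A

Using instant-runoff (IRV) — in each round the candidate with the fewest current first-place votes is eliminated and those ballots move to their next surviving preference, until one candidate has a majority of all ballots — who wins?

D

Round 1: A 0, B 8, C 10, D 8, E 3. A eliminated.
Round 2: B 8, C 10, D 8, E 3. E eliminated.
Round 3: B 8, C 10, D 11. B eliminated.
Round 4: C 14, D 15. D has a majority (≥15).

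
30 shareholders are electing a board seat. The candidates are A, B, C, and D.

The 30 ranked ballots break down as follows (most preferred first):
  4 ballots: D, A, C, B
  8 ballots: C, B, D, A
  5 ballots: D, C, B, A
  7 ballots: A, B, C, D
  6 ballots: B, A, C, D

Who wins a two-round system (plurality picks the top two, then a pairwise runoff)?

Round 1 first-place votes: A 7, B 6, C 8, D 9. D and C advance.
Runoff: D is ranked above C on 9 ballots, C above D on 21.

C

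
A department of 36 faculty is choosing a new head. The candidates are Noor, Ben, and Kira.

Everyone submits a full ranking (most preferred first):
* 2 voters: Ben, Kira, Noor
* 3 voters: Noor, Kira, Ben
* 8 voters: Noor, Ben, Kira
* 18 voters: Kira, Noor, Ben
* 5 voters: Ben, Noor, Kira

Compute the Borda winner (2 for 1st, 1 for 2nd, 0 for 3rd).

Noor: 2×0 + 3×2 + 8×2 + 18×1 + 5×1 = 45
Ben: 2×2 + 3×0 + 8×1 + 18×0 + 5×2 = 22
Kira: 2×1 + 3×1 + 8×0 + 18×2 + 5×0 = 41

Noor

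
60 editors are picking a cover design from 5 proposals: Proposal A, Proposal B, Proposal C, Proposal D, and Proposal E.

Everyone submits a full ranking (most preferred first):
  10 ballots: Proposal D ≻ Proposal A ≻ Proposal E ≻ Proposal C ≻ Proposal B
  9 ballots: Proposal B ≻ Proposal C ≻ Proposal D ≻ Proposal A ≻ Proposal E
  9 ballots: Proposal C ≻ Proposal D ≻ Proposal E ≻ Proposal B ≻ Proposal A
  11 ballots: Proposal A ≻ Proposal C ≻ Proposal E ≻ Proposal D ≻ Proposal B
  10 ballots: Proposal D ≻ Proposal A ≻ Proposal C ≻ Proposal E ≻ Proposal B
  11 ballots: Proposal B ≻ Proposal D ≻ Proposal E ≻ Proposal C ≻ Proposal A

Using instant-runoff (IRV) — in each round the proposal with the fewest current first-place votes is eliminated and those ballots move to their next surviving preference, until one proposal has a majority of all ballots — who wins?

Round 1: Proposal A 11, Proposal B 20, Proposal C 9, Proposal D 20, Proposal E 0. Proposal E eliminated.
Round 2: Proposal A 11, Proposal B 20, Proposal C 9, Proposal D 20. Proposal C eliminated.
Round 3: Proposal A 11, Proposal B 20, Proposal D 29. Proposal A eliminated.
Round 4: Proposal B 20, Proposal D 40. Proposal D has a majority (≥31).

Proposal D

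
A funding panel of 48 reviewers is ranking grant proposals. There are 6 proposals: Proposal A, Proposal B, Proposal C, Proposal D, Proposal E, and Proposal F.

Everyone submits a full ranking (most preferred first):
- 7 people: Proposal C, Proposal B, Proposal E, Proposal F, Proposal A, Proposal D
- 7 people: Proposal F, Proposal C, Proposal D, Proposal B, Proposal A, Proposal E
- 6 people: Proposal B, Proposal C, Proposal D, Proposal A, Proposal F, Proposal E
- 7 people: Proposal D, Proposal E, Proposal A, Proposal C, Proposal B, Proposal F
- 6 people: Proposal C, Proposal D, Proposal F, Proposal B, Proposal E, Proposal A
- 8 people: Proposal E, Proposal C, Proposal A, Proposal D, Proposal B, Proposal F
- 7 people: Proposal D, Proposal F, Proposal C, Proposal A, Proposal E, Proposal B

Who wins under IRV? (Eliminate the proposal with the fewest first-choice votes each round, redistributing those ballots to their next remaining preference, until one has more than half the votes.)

Round 1: Proposal A 0, Proposal B 6, Proposal C 13, Proposal D 14, Proposal E 8, Proposal F 7. Proposal A eliminated.
Round 2: Proposal B 6, Proposal C 13, Proposal D 14, Proposal E 8, Proposal F 7. Proposal B eliminated.
Round 3: Proposal C 19, Proposal D 14, Proposal E 8, Proposal F 7. Proposal F eliminated.
Round 4: Proposal C 26, Proposal D 14, Proposal E 8. Proposal C has a majority (≥25).

Proposal C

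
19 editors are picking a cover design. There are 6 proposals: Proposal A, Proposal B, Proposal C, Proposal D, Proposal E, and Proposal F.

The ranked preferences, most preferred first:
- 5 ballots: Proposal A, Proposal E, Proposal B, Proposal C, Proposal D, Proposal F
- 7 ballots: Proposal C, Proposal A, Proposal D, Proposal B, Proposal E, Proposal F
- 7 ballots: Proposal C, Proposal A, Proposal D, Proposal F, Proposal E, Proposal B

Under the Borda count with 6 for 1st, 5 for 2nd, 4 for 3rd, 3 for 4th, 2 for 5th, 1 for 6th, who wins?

Proposal A

Proposal A: 5×6 + 7×5 + 7×5 = 100
Proposal B: 5×4 + 7×3 + 7×1 = 48
Proposal C: 5×3 + 7×6 + 7×6 = 99
Proposal D: 5×2 + 7×4 + 7×4 = 66
Proposal E: 5×5 + 7×2 + 7×2 = 53
Proposal F: 5×1 + 7×1 + 7×3 = 33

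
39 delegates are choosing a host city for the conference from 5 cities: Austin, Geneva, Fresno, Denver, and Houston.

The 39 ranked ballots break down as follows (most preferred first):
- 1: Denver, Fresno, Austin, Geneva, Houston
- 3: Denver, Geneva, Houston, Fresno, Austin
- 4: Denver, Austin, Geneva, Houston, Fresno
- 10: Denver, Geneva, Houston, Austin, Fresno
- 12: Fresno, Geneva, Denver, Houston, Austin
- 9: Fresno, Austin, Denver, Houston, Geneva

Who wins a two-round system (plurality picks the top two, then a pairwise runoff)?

Fresno

Round 1 first-place votes: Austin 0, Geneva 0, Fresno 21, Denver 18, Houston 0. Fresno and Denver advance.
Runoff: Fresno is ranked above Denver on 21 ballots, Denver above Fresno on 18.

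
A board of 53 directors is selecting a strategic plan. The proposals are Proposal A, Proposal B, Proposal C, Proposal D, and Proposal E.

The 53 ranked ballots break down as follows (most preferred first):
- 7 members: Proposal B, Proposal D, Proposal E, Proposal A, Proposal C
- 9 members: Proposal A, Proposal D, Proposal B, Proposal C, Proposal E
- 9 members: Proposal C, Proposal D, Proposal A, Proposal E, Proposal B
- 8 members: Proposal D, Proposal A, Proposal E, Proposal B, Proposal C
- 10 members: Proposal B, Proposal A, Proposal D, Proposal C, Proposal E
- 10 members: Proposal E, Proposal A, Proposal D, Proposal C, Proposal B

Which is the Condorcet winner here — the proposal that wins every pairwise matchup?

Proposal A vs Proposal B: 36–17
Proposal A vs Proposal C: 44–9
Proposal A vs Proposal D: 29–24
Proposal A vs Proposal E: 36–17
Proposal A beats every other proposal.

Proposal A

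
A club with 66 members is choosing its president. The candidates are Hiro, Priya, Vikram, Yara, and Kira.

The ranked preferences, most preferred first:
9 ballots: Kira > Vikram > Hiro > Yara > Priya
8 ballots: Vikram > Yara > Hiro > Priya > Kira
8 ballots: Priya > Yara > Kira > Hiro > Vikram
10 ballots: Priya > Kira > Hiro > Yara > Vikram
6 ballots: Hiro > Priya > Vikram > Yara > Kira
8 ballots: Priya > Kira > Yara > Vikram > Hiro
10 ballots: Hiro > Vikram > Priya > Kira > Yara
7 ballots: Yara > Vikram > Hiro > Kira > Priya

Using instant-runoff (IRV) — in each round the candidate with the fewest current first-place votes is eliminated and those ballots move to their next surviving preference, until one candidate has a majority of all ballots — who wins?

Vikram

Round 1: Hiro 16, Priya 26, Vikram 8, Yara 7, Kira 9. Yara eliminated.
Round 2: Hiro 16, Priya 26, Vikram 15, Kira 9. Kira eliminated.
Round 3: Hiro 16, Priya 26, Vikram 24. Hiro eliminated.
Round 4: Priya 32, Vikram 34. Vikram has a majority (≥34).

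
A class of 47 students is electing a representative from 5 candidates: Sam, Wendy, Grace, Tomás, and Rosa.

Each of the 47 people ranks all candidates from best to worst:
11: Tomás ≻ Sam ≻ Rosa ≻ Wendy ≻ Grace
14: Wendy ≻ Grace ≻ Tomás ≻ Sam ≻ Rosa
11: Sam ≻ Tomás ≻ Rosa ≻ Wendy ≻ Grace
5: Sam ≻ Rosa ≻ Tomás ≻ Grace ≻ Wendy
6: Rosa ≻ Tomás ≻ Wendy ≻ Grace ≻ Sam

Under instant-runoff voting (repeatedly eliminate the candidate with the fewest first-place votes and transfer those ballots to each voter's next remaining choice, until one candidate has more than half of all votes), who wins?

Round 1: Sam 16, Wendy 14, Grace 0, Tomás 11, Rosa 6. Grace eliminated.
Round 2: Sam 16, Wendy 14, Tomás 11, Rosa 6. Rosa eliminated.
Round 3: Sam 16, Wendy 14, Tomás 17. Wendy eliminated.
Round 4: Sam 16, Tomás 31. Tomás has a majority (≥24).

Tomás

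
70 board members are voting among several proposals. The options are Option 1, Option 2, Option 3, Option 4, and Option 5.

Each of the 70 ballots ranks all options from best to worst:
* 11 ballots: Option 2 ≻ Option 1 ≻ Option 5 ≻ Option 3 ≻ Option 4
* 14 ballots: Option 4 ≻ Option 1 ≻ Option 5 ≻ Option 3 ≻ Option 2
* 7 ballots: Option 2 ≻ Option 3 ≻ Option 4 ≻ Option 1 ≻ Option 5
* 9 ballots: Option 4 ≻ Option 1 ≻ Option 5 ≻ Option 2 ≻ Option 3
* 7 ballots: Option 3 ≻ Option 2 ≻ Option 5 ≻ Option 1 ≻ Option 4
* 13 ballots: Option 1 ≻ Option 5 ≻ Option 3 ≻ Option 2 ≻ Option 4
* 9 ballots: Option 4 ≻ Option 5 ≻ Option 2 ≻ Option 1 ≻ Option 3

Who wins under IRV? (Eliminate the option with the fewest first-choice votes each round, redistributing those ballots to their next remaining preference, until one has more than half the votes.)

Round 1: Option 1 13, Option 2 18, Option 3 7, Option 4 32, Option 5 0. Option 5 eliminated.
Round 2: Option 1 13, Option 2 18, Option 3 7, Option 4 32. Option 3 eliminated.
Round 3: Option 1 13, Option 2 25, Option 4 32. Option 1 eliminated.
Round 4: Option 2 38, Option 4 32. Option 2 has a majority (≥36).

Option 2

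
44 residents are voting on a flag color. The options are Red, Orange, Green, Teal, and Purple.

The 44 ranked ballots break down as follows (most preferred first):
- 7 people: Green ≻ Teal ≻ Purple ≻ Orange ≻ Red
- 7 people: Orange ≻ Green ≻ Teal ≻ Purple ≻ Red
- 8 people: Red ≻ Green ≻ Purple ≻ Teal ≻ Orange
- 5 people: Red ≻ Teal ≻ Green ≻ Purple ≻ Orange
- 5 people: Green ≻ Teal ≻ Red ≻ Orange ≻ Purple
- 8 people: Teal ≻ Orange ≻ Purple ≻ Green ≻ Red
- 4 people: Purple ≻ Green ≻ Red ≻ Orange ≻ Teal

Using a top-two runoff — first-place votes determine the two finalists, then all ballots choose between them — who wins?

Green

Round 1 first-place votes: Red 13, Orange 7, Green 12, Teal 8, Purple 4. Red and Green advance.
Runoff: Red is ranked above Green on 13 ballots, Green above Red on 31.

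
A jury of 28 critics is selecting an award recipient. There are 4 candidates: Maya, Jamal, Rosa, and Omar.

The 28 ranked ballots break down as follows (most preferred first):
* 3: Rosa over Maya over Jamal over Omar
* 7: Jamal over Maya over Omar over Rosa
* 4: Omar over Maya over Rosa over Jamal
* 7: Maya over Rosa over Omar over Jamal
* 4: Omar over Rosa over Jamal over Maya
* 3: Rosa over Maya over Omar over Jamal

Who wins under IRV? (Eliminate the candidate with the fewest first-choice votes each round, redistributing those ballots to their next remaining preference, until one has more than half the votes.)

Round 1: Maya 7, Jamal 7, Rosa 6, Omar 8. Rosa eliminated.
Round 2: Maya 13, Jamal 7, Omar 8. Jamal eliminated.
Round 3: Maya 20, Omar 8. Maya has a majority (≥15).

Maya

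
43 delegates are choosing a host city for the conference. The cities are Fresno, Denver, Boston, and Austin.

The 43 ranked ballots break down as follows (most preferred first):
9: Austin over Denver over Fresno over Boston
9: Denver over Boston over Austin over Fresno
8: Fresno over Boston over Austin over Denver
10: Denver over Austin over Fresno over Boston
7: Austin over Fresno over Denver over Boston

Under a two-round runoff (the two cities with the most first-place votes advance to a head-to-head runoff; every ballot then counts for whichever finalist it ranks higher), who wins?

Round 1 first-place votes: Fresno 8, Denver 19, Boston 0, Austin 16. Denver and Austin advance.
Runoff: Denver is ranked above Austin on 19 ballots, Austin above Denver on 24.

Austin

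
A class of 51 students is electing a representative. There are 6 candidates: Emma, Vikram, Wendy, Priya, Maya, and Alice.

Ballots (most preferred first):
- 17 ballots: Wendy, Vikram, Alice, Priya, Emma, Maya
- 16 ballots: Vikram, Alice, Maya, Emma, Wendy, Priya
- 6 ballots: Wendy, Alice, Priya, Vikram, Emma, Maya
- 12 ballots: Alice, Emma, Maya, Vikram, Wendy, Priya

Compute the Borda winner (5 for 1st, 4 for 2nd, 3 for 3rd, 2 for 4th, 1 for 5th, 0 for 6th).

Emma: 17×1 + 16×2 + 6×1 + 12×4 = 103
Vikram: 17×4 + 16×5 + 6×2 + 12×2 = 184
Wendy: 17×5 + 16×1 + 6×5 + 12×1 = 143
Priya: 17×2 + 16×0 + 6×3 + 12×0 = 52
Maya: 17×0 + 16×3 + 6×0 + 12×3 = 84
Alice: 17×3 + 16×4 + 6×4 + 12×5 = 199

Alice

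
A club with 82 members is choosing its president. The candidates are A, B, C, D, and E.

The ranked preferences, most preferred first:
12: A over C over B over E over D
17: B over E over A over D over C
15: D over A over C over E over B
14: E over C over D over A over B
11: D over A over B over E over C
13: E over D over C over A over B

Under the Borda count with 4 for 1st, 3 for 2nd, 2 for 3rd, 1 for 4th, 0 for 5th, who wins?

E

A: 12×4 + 17×2 + 15×3 + 14×1 + 11×3 + 13×1 = 187
B: 12×2 + 17×4 + 15×0 + 14×0 + 11×2 + 13×0 = 114
C: 12×3 + 17×0 + 15×2 + 14×3 + 11×0 + 13×2 = 134
D: 12×0 + 17×1 + 15×4 + 14×2 + 11×4 + 13×3 = 188
E: 12×1 + 17×3 + 15×1 + 14×4 + 11×1 + 13×4 = 197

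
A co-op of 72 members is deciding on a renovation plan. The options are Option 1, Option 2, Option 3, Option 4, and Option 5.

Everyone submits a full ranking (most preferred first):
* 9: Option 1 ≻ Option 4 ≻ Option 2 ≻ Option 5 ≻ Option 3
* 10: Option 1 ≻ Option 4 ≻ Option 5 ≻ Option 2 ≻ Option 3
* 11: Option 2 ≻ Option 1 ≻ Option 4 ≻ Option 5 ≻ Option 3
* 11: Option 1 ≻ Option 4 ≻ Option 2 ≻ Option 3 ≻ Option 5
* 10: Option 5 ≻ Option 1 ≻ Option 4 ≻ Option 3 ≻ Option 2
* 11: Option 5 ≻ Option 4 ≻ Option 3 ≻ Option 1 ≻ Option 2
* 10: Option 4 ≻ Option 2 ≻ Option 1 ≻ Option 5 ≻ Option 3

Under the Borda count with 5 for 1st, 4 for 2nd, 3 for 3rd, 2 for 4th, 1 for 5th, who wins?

Option 1

Option 1: 9×5 + 10×5 + 11×4 + 11×5 + 10×4 + 11×2 + 10×3 = 286
Option 2: 9×3 + 10×2 + 11×5 + 11×3 + 10×1 + 11×1 + 10×4 = 196
Option 3: 9×1 + 10×1 + 11×1 + 11×2 + 10×2 + 11×3 + 10×1 = 115
Option 4: 9×4 + 10×4 + 11×3 + 11×4 + 10×3 + 11×4 + 10×5 = 277
Option 5: 9×2 + 10×3 + 11×2 + 11×1 + 10×5 + 11×5 + 10×2 = 206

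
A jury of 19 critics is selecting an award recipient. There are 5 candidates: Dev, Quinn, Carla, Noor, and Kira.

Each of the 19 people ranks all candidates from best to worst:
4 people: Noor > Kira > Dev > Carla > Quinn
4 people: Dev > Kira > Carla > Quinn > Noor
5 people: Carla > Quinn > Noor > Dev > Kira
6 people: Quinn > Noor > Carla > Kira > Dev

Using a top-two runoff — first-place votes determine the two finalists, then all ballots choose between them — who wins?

Carla

Round 1 first-place votes: Dev 4, Quinn 6, Carla 5, Noor 4, Kira 0. Quinn and Carla advance.
Runoff: Quinn is ranked above Carla on 6 ballots, Carla above Quinn on 13.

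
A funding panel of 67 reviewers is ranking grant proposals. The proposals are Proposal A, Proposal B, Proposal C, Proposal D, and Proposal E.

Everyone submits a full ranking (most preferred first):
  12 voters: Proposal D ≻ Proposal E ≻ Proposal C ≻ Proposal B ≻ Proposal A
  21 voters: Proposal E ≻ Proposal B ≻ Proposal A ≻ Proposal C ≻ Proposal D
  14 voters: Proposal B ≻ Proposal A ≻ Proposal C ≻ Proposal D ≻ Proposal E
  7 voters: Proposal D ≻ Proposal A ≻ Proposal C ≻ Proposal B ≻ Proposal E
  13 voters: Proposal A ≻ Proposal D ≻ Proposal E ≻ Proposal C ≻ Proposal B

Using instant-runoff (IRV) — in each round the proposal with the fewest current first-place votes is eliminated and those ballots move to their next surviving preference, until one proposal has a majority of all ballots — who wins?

Proposal D

Round 1: Proposal A 13, Proposal B 14, Proposal C 0, Proposal D 19, Proposal E 21. Proposal C eliminated.
Round 2: Proposal A 13, Proposal B 14, Proposal D 19, Proposal E 21. Proposal A eliminated.
Round 3: Proposal B 14, Proposal D 32, Proposal E 21. Proposal B eliminated.
Round 4: Proposal D 46, Proposal E 21. Proposal D has a majority (≥34).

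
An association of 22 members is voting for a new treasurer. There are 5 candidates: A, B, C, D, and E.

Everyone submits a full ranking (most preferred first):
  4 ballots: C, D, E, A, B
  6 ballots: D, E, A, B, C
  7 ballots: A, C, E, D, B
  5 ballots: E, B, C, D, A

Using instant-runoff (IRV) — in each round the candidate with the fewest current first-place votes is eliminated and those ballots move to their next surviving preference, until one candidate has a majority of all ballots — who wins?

D

Round 1: A 7, B 0, C 4, D 6, E 5. B eliminated.
Round 2: A 7, C 4, D 6, E 5. C eliminated.
Round 3: A 7, D 10, E 5. E eliminated.
Round 4: A 7, D 15. D has a majority (≥12).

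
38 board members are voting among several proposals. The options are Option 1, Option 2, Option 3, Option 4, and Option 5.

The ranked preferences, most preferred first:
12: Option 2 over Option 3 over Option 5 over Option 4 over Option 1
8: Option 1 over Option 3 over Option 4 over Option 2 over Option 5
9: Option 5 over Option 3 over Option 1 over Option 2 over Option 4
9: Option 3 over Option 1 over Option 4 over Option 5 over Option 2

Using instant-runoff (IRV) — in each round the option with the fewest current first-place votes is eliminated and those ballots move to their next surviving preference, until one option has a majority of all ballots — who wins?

Option 3

Round 1: Option 1 8, Option 2 12, Option 3 9, Option 4 0, Option 5 9. Option 4 eliminated.
Round 2: Option 1 8, Option 2 12, Option 3 9, Option 5 9. Option 1 eliminated.
Round 3: Option 2 12, Option 3 17, Option 5 9. Option 5 eliminated.
Round 4: Option 2 12, Option 3 26. Option 3 has a majority (≥20).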